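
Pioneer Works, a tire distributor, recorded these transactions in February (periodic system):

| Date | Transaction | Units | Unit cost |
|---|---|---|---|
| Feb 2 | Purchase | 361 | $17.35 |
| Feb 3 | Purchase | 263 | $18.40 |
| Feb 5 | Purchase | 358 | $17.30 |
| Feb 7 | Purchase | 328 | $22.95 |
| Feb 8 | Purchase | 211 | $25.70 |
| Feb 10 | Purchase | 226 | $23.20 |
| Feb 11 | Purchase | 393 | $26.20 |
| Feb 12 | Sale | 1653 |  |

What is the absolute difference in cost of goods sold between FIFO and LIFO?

FIFO COGS: 361 @ $17.35 + 263 @ $18.40 + 358 @ $17.30 + 328 @ $22.95 + 211 @ $25.70 + 132 @ $23.20 = $33,308.65
LIFO COGS: 393 @ $26.20 + 226 @ $23.20 + 211 @ $25.70 + 328 @ $22.95 + 358 @ $17.30 + 137 @ $18.40 = $37,204.30
Difference = |$33,308.65 − $37,204.30| = $3,895.65

$3,895.65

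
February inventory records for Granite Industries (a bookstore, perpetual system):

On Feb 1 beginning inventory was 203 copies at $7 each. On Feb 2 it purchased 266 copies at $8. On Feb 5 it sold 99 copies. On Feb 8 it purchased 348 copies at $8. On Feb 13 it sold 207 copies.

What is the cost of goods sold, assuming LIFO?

Feb 5, 99 sold [LIFO — newest first]: 99 @ $8 = $792
Feb 13, 207 sold [LIFO — newest first]: 207 @ $8 = $1,656
Total COGS = $792 + $1,656 = $2,448
Ending inventory: 203 @ $7 + 167 @ $8 + 141 @ $8 = $3,885

COGS = $2,448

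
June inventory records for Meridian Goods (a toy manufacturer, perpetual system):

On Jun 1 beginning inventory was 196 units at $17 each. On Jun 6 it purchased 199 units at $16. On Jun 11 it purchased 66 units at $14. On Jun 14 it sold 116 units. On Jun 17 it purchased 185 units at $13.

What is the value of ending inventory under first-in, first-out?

Jun 14, 116 sold [FIFO — oldest first]: 116 @ $17 = $1,972
Ending inventory: 80 @ $17 + 199 @ $16 + 66 @ $14 + 185 @ $13 = $7,873

Ending inventory = $7,873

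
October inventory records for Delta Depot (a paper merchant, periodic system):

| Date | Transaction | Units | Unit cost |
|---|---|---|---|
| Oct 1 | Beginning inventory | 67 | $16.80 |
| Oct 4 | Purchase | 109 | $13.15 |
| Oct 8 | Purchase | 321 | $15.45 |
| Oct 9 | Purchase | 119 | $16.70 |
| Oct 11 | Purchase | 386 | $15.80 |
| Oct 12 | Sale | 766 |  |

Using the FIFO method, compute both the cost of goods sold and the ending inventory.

Oct 12, 766 sold [FIFO — oldest first]: 67 @ $16.80 + 109 @ $13.15 + 321 @ $15.45 + 119 @ $16.70 + 150 @ $15.80 = $11,875.70
Ending inventory: 236 @ $15.80 = $3,728.80

COGS = $11,875.70; ending inventory = $3,728.80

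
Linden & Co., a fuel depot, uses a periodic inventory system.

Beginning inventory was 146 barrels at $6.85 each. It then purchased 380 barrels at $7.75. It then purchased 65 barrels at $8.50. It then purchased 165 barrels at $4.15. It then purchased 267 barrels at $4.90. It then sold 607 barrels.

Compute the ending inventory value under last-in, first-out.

Sale 1 (607) [LIFO — newest first]: 267 @ $4.90 + 165 @ $4.15 + 65 @ $8.50 + 110 @ $7.75 = $3,398.05
Ending inventory: 146 @ $6.85 + 270 @ $7.75 = $3,092.60
Check: goods available $6,490.65 = COGS $3,398.05 + ending $3,092.60

Ending inventory = $3,092.60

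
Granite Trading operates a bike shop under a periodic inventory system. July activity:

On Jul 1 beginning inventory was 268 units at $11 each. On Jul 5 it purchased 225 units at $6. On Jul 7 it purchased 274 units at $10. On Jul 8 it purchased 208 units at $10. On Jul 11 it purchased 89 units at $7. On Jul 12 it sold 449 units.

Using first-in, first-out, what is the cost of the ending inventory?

Jul 12, 449 sold [FIFO — oldest first]: 268 @ $11 + 181 @ $6 = $4,034
Ending inventory: 44 @ $6 + 274 @ $10 + 208 @ $10 + 89 @ $7 = $5,707

Ending inventory = $5,707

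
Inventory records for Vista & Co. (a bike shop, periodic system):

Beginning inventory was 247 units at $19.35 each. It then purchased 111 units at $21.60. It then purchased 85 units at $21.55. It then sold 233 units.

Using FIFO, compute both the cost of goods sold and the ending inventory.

Sale 1 (233) [FIFO — oldest first]: 233 @ $19.35 = $4,508.55
Ending inventory: 14 @ $19.35 + 111 @ $21.60 + 85 @ $21.55 = $4,500.25

COGS = $4,508.55; ending inventory = $4,500.25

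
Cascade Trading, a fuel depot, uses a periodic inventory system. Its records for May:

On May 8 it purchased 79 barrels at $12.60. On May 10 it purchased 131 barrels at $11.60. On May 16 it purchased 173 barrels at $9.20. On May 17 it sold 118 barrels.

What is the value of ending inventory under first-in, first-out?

May 17, 118 sold [FIFO — oldest first]: 79 @ $12.60 + 39 @ $11.60 = $1,447.80
Ending inventory: 92 @ $11.60 + 173 @ $9.20 = $2,658.80

Ending inventory = $2,658.80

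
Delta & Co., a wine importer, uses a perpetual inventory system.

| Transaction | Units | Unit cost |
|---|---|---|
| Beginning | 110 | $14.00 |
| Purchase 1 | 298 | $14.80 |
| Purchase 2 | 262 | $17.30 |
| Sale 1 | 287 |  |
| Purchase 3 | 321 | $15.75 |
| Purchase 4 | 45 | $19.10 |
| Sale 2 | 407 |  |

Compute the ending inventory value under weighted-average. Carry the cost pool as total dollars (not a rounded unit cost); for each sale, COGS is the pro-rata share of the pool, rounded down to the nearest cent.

Ending inventory = $5,437.20

After Beginning: 110 on hand, pool $1,540.00 (≈ $14.0000 each)
After Purchase 1: 408 on hand, pool $5,950.40 (≈ $14.5843 each)
After Purchase 2: 670 on hand, pool $10,483.00 (≈ $15.6463 each)
Sale 1, sell 287: 287/670 × $10,483.00 → $4,490.47
After Purchase 3: 704 on hand, pool $11,048.28 (≈ $15.6936 each)
After Purchase 4: 749 on hand, pool $11,907.78 (≈ $15.8982 each)
Sale 2, sell 407: 407/749 × $11,907.78 → $6,470.58
Total COGS = $4,490.47 + $6,470.58 = $10,961.05
Ending inventory (cost pool remaining) = $5,437.20
Check: goods available $16,398.25 = COGS $10,961.05 + ending $5,437.20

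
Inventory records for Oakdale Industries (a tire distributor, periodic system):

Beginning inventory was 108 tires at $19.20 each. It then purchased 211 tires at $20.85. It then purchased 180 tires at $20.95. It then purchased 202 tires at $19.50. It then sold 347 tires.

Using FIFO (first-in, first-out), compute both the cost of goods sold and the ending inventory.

Sale 1 (347) [FIFO — oldest first]: 108 @ $19.20 + 211 @ $20.85 + 28 @ $20.95 = $7,059.55
Ending inventory: 152 @ $20.95 + 202 @ $19.50 = $7,123.40

COGS = $7,059.55; ending inventory = $7,123.40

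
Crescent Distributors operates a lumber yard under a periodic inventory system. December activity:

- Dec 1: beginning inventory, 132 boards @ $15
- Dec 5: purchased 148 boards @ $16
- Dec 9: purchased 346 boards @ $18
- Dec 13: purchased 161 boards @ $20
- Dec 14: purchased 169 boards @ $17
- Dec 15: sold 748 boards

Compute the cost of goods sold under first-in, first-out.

COGS = $13,016

Dec 15, 748 sold [FIFO — oldest first]: 132 @ $15 + 148 @ $16 + 346 @ $18 + 122 @ $20 = $13,016
Ending inventory: 39 @ $20 + 169 @ $17 = $3,653
Check: goods available $16,669 = COGS $13,016 + ending $3,653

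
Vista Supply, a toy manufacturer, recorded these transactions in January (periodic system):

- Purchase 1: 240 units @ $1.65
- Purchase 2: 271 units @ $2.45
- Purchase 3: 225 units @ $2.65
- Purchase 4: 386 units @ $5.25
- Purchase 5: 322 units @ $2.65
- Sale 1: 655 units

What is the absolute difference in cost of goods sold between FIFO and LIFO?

FIFO COGS: 240 @ $1.65 + 271 @ $2.45 + 144 @ $2.65 = $1,441.55
LIFO COGS: 322 @ $2.65 + 333 @ $5.25 = $2,601.55
Difference = |$1,441.55 − $2,601.55| = $1,160.00

$1,160.00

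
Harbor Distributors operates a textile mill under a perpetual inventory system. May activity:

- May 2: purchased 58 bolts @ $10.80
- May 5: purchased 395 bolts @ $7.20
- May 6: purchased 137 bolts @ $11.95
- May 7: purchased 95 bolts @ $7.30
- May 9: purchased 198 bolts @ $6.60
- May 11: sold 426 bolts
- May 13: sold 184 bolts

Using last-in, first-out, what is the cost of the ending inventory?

May 11, 426 sold [LIFO — newest first]: 198 @ $6.60 + 95 @ $7.30 + 133 @ $11.95 = $3,589.65
May 13, 184 sold [LIFO — newest first]: 4 @ $11.95 + 180 @ $7.20 = $1,343.80
Total COGS = $3,589.65 + $1,343.80 = $4,933.45
Ending inventory: 58 @ $10.80 + 215 @ $7.20 = $2,174.40

Ending inventory = $2,174.40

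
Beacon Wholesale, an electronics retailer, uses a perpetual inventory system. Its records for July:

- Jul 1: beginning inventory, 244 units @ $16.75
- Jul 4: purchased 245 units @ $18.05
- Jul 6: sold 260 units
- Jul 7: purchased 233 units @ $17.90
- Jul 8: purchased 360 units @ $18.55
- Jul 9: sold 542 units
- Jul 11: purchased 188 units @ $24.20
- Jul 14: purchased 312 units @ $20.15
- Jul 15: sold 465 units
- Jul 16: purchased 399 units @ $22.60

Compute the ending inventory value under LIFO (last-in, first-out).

Jul 6, 260 sold [LIFO — newest first]: 245 @ $18.05 + 15 @ $16.75 = $4,673.50
Jul 9, 542 sold [LIFO — newest first]: 360 @ $18.55 + 182 @ $17.90 = $9,935.80
Jul 15, 465 sold [LIFO — newest first]: 312 @ $20.15 + 153 @ $24.20 = $9,989.40
Total COGS = $4,673.50 + $9,935.80 + $9,989.40 = $24,598.70
Ending inventory: 229 @ $16.75 + 51 @ $17.90 + 35 @ $24.20 + 399 @ $22.60 = $14,613.05

Ending inventory = $14,613.05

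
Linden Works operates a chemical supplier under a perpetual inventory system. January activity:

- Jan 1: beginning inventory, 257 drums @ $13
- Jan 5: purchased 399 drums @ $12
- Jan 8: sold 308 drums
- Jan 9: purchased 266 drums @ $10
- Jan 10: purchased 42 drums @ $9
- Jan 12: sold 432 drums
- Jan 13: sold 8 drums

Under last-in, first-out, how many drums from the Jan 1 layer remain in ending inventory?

216

Jan 8, 308 sold [LIFO — newest first]: 308 @ $12 = $3,696
Jan 12, 432 sold [LIFO — newest first]: 42 @ $9 + 266 @ $10 + 91 @ $12 + 33 @ $13 = $4,559
Jan 13, 8 sold [LIFO — newest first]: 8 @ $13 = $104
Total COGS = $3,696 + $4,559 + $104 = $8,359
Ending inventory: 216 @ $13 = $2,808
Check: goods available $11,167 = COGS $8,359 + ending $2,808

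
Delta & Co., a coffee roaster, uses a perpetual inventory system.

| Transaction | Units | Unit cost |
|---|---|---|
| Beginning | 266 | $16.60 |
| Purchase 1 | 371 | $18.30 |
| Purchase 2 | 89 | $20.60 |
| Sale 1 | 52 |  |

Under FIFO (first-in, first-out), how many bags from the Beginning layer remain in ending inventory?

Sale 1 (52) [FIFO — oldest first]: 52 @ $16.60 = $863.20
Ending inventory: 214 @ $16.60 + 371 @ $18.30 + 89 @ $20.60 = $12,175.10

214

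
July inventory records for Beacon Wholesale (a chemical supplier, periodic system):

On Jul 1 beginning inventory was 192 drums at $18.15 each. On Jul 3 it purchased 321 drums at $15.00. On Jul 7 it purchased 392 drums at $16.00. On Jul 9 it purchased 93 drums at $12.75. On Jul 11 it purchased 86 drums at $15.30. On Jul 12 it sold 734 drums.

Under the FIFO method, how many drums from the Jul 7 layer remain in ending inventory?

171

Jul 12, 734 sold [FIFO — oldest first]: 192 @ $18.15 + 321 @ $15.00 + 221 @ $16.00 = $11,835.80
Ending inventory: 171 @ $16.00 + 93 @ $12.75 + 86 @ $15.30 = $5,237.55
Check: goods available $17,073.35 = COGS $11,835.80 + ending $5,237.55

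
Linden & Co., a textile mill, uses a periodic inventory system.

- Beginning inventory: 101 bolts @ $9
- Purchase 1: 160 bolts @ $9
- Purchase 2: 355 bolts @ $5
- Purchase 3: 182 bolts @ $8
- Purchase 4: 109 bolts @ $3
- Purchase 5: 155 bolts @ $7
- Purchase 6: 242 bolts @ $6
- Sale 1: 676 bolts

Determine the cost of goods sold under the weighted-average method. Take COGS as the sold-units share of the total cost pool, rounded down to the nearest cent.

COGS = $4,377.41

Sale 1, sell 676: 676/1304 × $8,444.00 → $4,377.41
Ending inventory (cost pool remaining) = $4,066.59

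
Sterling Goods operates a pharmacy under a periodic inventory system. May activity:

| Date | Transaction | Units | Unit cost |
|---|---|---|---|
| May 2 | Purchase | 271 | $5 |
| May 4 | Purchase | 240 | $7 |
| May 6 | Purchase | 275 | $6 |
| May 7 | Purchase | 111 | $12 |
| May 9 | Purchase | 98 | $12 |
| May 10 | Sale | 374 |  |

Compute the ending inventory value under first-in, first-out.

Ending inventory = $5,117

May 10, 374 sold [FIFO — oldest first]: 271 @ $5 + 103 @ $7 = $2,076
Ending inventory: 137 @ $7 + 275 @ $6 + 111 @ $12 + 98 @ $12 = $5,117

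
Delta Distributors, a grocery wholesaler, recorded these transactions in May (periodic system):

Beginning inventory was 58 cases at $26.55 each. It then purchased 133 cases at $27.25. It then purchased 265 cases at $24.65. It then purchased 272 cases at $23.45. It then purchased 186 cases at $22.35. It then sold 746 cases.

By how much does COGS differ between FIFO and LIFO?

FIFO COGS: 58 @ $26.55 + 133 @ $27.25 + 265 @ $24.65 + 272 @ $23.45 + 18 @ $22.35 = $18,477.10
LIFO COGS: 186 @ $22.35 + 272 @ $23.45 + 265 @ $24.65 + 23 @ $27.25 = $17,694.50
Difference = |$18,477.10 − $17,694.50| = $782.60

$782.60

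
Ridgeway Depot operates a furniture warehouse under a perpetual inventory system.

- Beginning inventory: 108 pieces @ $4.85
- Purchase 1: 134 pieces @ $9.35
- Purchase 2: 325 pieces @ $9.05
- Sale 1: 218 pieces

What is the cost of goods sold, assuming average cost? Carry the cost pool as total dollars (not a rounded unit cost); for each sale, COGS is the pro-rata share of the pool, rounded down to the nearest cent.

After Beginning: 108 on hand, pool $523.80 (≈ $4.8500 each)
After Purchase 1: 242 on hand, pool $1,776.70 (≈ $7.3417 each)
After Purchase 2: 567 on hand, pool $4,717.95 (≈ $8.3209 each)
Sale 1, sell 218: 218/567 × $4,717.95 → $1,813.95
Ending inventory (cost pool remaining) = $2,904.00

COGS = $1,813.95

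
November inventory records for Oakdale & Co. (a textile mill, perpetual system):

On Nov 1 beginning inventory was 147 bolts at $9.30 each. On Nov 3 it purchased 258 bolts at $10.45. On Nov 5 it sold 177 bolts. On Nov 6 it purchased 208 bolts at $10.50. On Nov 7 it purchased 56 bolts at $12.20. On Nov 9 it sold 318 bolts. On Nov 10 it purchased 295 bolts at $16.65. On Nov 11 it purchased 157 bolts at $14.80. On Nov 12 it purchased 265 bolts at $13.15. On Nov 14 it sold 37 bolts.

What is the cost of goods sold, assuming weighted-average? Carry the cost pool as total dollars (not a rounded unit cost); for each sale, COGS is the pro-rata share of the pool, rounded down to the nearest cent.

After Nov 1: 147 on hand, pool $1,367.10 (≈ $9.3000 each)
After Nov 3: 405 on hand, pool $4,063.20 (≈ $10.0326 each)
Nov 5, sell 177: 177/405 × $4,063.20 → $1,775.76
After Nov 6: 436 on hand, pool $4,471.44 (≈ $10.2556 each)
After Nov 7: 492 on hand, pool $5,154.64 (≈ $10.4769 each)
Nov 9, sell 318: 318/492 × $5,154.64 → $3,331.65
After Nov 10: 469 on hand, pool $6,734.74 (≈ $14.3598 each)
After Nov 11: 626 on hand, pool $9,058.34 (≈ $14.4702 each)
After Nov 12: 891 on hand, pool $12,543.09 (≈ $14.0775 each)
Nov 14, sell 37: 37/891 × $12,543.09 → $520.86
Total COGS = $1,775.76 + $3,331.65 + $520.86 = $5,628.27
Ending inventory (cost pool remaining) = $12,022.23

COGS = $5,628.27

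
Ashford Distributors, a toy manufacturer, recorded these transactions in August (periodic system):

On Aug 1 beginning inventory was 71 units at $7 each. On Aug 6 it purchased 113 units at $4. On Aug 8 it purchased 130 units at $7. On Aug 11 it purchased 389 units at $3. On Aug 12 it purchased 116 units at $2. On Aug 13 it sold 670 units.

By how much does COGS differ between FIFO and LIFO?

$478

FIFO COGS: 71 @ $7 + 113 @ $4 + 130 @ $7 + 356 @ $3 = $2,927
LIFO COGS: 116 @ $2 + 389 @ $3 + 130 @ $7 + 35 @ $4 = $2,449
Difference = |$2,927 − $2,449| = $478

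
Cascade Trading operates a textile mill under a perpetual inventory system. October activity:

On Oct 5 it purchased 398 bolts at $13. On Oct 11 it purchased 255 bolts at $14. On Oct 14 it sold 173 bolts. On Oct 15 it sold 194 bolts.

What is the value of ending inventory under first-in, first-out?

Ending inventory = $3,973

Oct 14, 173 sold [FIFO — oldest first]: 173 @ $13 = $2,249
Oct 15, 194 sold [FIFO — oldest first]: 194 @ $13 = $2,522
Total COGS = $2,249 + $2,522 = $4,771
Ending inventory: 31 @ $13 + 255 @ $14 = $3,973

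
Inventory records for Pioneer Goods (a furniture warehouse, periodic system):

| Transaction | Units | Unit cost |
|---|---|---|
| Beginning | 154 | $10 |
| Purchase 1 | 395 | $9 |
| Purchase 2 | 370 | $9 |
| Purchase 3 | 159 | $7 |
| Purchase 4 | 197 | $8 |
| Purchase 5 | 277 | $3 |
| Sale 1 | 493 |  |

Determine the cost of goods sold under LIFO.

Sale 1 (493) [LIFO — newest first]: 277 @ $3 + 197 @ $8 + 19 @ $7 = $2,540
Ending inventory: 154 @ $10 + 395 @ $9 + 370 @ $9 + 140 @ $7 = $9,405

COGS = $2,540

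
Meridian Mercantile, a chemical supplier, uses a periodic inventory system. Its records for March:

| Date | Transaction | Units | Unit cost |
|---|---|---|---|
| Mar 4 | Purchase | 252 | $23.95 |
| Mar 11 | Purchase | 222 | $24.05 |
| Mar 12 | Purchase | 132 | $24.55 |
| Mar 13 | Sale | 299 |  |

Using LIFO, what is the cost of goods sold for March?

Mar 13, 299 sold [LIFO — newest first]: 132 @ $24.55 + 167 @ $24.05 = $7,256.95
Ending inventory: 252 @ $23.95 + 55 @ $24.05 = $7,358.15

COGS = $7,256.95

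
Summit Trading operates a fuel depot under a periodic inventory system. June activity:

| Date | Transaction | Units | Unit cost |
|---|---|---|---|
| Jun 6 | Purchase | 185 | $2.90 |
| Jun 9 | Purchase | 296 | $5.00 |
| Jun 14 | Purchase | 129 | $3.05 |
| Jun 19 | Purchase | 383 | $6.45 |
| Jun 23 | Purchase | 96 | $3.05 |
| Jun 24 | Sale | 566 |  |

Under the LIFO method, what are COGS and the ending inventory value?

Jun 24, 566 sold [LIFO — newest first]: 96 @ $3.05 + 383 @ $6.45 + 87 @ $3.05 = $3,028.50
Ending inventory: 185 @ $2.90 + 296 @ $5.00 + 42 @ $3.05 = $2,144.60

COGS = $3,028.50; ending inventory = $2,144.60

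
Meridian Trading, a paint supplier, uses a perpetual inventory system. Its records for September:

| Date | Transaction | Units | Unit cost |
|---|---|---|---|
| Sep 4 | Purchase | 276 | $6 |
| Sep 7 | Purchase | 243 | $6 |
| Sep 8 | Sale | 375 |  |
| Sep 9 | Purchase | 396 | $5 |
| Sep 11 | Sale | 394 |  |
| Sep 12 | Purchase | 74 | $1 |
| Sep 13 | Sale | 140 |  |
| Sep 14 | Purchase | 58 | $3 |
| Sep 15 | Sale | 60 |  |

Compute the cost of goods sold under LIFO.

Sep 8, 375 sold [LIFO — newest first]: 243 @ $6 + 132 @ $6 = $2,250
Sep 11, 394 sold [LIFO — newest first]: 394 @ $5 = $1,970
Sep 13, 140 sold [LIFO — newest first]: 74 @ $1 + 2 @ $5 + 64 @ $6 = $468
Sep 15, 60 sold [LIFO — newest first]: 58 @ $3 + 2 @ $6 = $186
Total COGS = $2,250 + $1,970 + $468 + $186 = $4,874
Ending inventory: 78 @ $6 = $468
Check: goods available $5,342 = COGS $4,874 + ending $468

COGS = $4,874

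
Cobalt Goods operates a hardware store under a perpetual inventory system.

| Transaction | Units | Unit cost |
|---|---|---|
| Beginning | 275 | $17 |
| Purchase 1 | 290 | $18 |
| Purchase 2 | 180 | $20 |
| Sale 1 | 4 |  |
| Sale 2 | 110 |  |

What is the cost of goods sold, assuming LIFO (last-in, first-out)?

Sale 1 (4) [LIFO — newest first]: 4 @ $20 = $80
Sale 2 (110) [LIFO — newest first]: 110 @ $20 = $2,200
Total COGS = $80 + $2,200 = $2,280
Ending inventory: 275 @ $17 + 290 @ $18 + 66 @ $20 = $11,215

COGS = $2,280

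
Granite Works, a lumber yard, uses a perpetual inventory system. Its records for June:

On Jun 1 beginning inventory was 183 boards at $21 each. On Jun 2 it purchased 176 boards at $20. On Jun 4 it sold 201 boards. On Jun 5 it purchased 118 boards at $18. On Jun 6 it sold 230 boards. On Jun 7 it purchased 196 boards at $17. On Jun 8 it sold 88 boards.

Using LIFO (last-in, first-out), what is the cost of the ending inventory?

Ending inventory = $2,802

Jun 4, 201 sold [LIFO — newest first]: 176 @ $20 + 25 @ $21 = $4,045
Jun 6, 230 sold [LIFO — newest first]: 118 @ $18 + 112 @ $21 = $4,476
Jun 8, 88 sold [LIFO — newest first]: 88 @ $17 = $1,496
Total COGS = $4,045 + $4,476 + $1,496 = $10,017
Ending inventory: 46 @ $21 + 108 @ $17 = $2,802
Check: goods available $12,819 = COGS $10,017 + ending $2,802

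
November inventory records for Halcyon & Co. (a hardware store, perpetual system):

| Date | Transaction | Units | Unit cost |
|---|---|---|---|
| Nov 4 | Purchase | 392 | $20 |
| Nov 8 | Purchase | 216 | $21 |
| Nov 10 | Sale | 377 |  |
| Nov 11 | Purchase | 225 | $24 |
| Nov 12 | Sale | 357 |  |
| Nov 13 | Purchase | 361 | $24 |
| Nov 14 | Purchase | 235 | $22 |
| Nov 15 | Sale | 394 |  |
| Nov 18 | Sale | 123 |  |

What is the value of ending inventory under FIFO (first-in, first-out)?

Ending inventory = $3,916

Nov 10, 377 sold [FIFO — oldest first]: 377 @ $20 = $7,540
Nov 12, 357 sold [FIFO — oldest first]: 15 @ $20 + 216 @ $21 + 126 @ $24 = $7,860
Nov 15, 394 sold [FIFO — oldest first]: 99 @ $24 + 295 @ $24 = $9,456
Nov 18, 123 sold [FIFO — oldest first]: 66 @ $24 + 57 @ $22 = $2,838
Total COGS = $7,540 + $7,860 + $9,456 + $2,838 = $27,694
Ending inventory: 178 @ $22 = $3,916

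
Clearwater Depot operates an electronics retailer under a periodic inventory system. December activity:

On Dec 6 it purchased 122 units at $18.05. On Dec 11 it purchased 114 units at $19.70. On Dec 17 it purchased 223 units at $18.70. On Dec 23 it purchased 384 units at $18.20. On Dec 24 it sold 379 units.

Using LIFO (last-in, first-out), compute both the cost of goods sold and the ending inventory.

Dec 24, 379 sold [LIFO — newest first]: 379 @ $18.20 = $6,897.80
Ending inventory: 122 @ $18.05 + 114 @ $19.70 + 223 @ $18.70 + 5 @ $18.20 = $8,709.00

COGS = $6,897.80; ending inventory = $8,709.00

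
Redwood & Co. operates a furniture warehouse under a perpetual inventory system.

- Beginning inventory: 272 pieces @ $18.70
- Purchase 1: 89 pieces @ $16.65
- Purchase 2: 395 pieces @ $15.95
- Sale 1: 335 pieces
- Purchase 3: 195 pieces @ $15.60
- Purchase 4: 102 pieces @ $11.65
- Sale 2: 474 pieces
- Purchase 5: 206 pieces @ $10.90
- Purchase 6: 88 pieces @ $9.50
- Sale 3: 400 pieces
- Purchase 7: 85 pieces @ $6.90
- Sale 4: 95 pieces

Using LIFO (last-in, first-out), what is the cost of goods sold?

COGS = $18,373.10

Sale 1 (335) [LIFO — newest first]: 335 @ $15.95 = $5,343.25
Sale 2 (474) [LIFO — newest first]: 102 @ $11.65 + 195 @ $15.60 + 60 @ $15.95 + 89 @ $16.65 + 28 @ $18.70 = $7,192.75
Sale 3 (400) [LIFO — newest first]: 88 @ $9.50 + 206 @ $10.90 + 106 @ $18.70 = $5,063.60
Sale 4 (95) [LIFO — newest first]: 85 @ $6.90 + 10 @ $18.70 = $773.50
Total COGS = $5,343.25 + $7,192.75 + $5,063.60 + $773.50 = $18,373.10
Ending inventory: 128 @ $18.70 = $2,393.60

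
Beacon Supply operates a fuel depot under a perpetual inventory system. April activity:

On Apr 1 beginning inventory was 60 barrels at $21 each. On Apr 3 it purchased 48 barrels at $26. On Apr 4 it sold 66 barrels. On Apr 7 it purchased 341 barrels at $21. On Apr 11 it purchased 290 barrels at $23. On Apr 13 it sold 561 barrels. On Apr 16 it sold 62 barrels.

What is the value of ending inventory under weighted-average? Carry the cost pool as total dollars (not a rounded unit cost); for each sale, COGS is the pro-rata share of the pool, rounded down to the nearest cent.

Ending inventory = $1,100.03

After Apr 1: 60 on hand, pool $1,260.00 (≈ $21.0000 each)
After Apr 3: 108 on hand, pool $2,508.00 (≈ $23.2222 each)
Apr 4, sell 66: 66/108 × $2,508.00 → $1,532.66
After Apr 7: 383 on hand, pool $8,136.34 (≈ $21.2437 each)
After Apr 11: 673 on hand, pool $14,806.34 (≈ $22.0005 each)
Apr 13, sell 561: 561/673 × $14,806.34 → $12,342.28
Apr 16, sell 62: 62/112 × $2,464.06 → $1,364.03
Total COGS = $1,532.66 + $12,342.28 + $1,364.03 = $15,238.97
Ending inventory (cost pool remaining) = $1,100.03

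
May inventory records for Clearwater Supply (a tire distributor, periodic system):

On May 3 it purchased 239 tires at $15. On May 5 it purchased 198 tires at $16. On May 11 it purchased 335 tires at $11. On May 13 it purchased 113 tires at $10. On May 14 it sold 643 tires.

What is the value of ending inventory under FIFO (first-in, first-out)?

May 14, 643 sold [FIFO — oldest first]: 239 @ $15 + 198 @ $16 + 206 @ $11 = $9,019
Ending inventory: 129 @ $11 + 113 @ $10 = $2,549
Check: goods available $11,568 = COGS $9,019 + ending $2,549

Ending inventory = $2,549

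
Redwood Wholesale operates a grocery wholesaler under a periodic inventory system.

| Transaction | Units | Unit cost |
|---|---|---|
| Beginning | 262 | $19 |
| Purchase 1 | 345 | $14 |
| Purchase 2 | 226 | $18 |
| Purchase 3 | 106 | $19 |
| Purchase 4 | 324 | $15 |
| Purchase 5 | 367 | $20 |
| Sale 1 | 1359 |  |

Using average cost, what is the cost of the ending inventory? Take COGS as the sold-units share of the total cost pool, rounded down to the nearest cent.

Sale 1, sell 1359: 1359/1630 × $28,090.00 → $23,419.82
Ending inventory (cost pool remaining) = $4,670.18
Check: goods available $28,090.00 = COGS $23,419.82 + ending $4,670.18

Ending inventory = $4,670.18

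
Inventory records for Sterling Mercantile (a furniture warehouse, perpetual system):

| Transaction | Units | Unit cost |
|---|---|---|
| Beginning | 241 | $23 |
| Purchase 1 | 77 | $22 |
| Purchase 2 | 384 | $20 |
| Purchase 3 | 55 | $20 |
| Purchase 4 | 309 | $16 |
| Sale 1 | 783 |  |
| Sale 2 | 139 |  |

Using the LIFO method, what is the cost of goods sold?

Sale 1 (783) [LIFO — newest first]: 309 @ $16 + 55 @ $20 + 384 @ $20 + 35 @ $22 = $14,494
Sale 2 (139) [LIFO — newest first]: 42 @ $22 + 97 @ $23 = $3,155
Total COGS = $14,494 + $3,155 = $17,649
Ending inventory: 144 @ $23 = $3,312
Check: goods available $20,961 = COGS $17,649 + ending $3,312

COGS = $17,649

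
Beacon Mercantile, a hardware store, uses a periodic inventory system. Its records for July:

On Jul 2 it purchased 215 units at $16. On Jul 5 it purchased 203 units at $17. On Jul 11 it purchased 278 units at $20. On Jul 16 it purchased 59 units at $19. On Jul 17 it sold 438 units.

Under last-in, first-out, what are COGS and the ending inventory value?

COGS = $8,398; ending inventory = $5,174

Jul 17, 438 sold [LIFO — newest first]: 59 @ $19 + 278 @ $20 + 101 @ $17 = $8,398
Ending inventory: 215 @ $16 + 102 @ $17 = $5,174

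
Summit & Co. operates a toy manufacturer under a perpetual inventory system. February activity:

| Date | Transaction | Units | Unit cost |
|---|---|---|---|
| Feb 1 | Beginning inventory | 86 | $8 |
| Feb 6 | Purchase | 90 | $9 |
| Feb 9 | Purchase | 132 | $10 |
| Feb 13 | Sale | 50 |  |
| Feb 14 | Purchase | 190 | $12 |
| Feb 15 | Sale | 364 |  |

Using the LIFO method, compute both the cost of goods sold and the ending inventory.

COGS = $4,426; ending inventory = $672

Feb 13, 50 sold [LIFO — newest first]: 50 @ $10 = $500
Feb 15, 364 sold [LIFO — newest first]: 190 @ $12 + 82 @ $10 + 90 @ $9 + 2 @ $8 = $3,926
Total COGS = $500 + $3,926 = $4,426
Ending inventory: 84 @ $8 = $672
Check: goods available $5,098 = COGS $4,426 + ending $672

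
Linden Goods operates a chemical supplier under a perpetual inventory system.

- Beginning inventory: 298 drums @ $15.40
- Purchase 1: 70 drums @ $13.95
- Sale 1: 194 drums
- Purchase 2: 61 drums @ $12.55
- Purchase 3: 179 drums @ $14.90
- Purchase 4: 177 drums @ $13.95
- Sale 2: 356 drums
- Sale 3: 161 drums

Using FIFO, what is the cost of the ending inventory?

Sale 1 (194) [FIFO — oldest first]: 194 @ $15.40 = $2,987.60
Sale 2 (356) [FIFO — oldest first]: 104 @ $15.40 + 70 @ $13.95 + 61 @ $12.55 + 121 @ $14.90 = $5,146.55
Sale 3 (161) [FIFO — oldest first]: 58 @ $14.90 + 103 @ $13.95 = $2,301.05
Total COGS = $2,987.60 + $5,146.55 + $2,301.05 = $10,435.20
Ending inventory: 74 @ $13.95 = $1,032.30
Check: goods available $11,467.50 = COGS $10,435.20 + ending $1,032.30

Ending inventory = $1,032.30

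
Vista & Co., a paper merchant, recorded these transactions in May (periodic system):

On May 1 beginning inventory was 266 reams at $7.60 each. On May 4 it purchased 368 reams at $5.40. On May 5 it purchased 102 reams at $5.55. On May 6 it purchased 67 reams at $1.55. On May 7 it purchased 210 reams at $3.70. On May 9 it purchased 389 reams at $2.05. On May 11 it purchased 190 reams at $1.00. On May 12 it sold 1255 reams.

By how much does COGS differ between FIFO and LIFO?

$1,913.65

FIFO COGS: 266 @ $7.60 + 368 @ $5.40 + 102 @ $5.55 + 67 @ $1.55 + 210 @ $3.70 + 242 @ $2.05 = $5,951.85
LIFO COGS: 190 @ $1.00 + 389 @ $2.05 + 210 @ $3.70 + 67 @ $1.55 + 102 @ $5.55 + 297 @ $5.40 = $4,038.20
Difference = |$5,951.85 − $4,038.20| = $1,913.65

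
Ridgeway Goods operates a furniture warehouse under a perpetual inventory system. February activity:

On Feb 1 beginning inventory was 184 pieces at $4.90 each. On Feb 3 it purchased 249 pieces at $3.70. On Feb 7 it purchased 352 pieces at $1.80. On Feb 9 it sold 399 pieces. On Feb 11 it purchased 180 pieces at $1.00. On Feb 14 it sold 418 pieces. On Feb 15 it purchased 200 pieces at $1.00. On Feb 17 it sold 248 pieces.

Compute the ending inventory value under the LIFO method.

Feb 9, 399 sold [LIFO — newest first]: 352 @ $1.80 + 47 @ $3.70 = $807.50
Feb 14, 418 sold [LIFO — newest first]: 180 @ $1.00 + 202 @ $3.70 + 36 @ $4.90 = $1,103.80
Feb 17, 248 sold [LIFO — newest first]: 200 @ $1.00 + 48 @ $4.90 = $435.20
Total COGS = $807.50 + $1,103.80 + $435.20 = $2,346.50
Ending inventory: 100 @ $4.90 = $490.00
Check: goods available $2,836.50 = COGS $2,346.50 + ending $490.00

Ending inventory = $490.00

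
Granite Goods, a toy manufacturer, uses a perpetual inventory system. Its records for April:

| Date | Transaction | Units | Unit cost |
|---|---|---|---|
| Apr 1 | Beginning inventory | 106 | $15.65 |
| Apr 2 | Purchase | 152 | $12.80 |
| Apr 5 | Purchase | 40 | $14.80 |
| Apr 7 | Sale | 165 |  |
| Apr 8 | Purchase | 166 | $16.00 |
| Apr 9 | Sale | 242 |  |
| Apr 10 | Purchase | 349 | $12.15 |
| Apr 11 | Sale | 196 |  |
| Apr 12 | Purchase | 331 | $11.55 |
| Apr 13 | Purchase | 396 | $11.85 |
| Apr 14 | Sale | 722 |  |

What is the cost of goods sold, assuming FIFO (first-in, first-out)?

Apr 7, 165 sold [FIFO — oldest first]: 106 @ $15.65 + 59 @ $12.80 = $2,414.10
Apr 9, 242 sold [FIFO — oldest first]: 93 @ $12.80 + 40 @ $14.80 + 109 @ $16.00 = $3,526.40
Apr 11, 196 sold [FIFO — oldest first]: 57 @ $16.00 + 139 @ $12.15 = $2,600.85
Apr 14, 722 sold [FIFO — oldest first]: 210 @ $12.15 + 331 @ $11.55 + 181 @ $11.85 = $8,519.40
Total COGS = $2,414.10 + $3,526.40 + $2,600.85 + $8,519.40 = $17,060.75
Ending inventory: 215 @ $11.85 = $2,547.75

COGS = $17,060.75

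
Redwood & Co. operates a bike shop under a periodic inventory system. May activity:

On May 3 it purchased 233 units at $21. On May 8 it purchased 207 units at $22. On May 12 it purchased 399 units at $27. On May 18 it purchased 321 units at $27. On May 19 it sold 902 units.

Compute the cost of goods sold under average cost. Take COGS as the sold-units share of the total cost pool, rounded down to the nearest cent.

May 19, sell 902: 902/1160 × $28,887.00 → $22,462.13
Ending inventory (cost pool remaining) = $6,424.87

COGS = $22,462.13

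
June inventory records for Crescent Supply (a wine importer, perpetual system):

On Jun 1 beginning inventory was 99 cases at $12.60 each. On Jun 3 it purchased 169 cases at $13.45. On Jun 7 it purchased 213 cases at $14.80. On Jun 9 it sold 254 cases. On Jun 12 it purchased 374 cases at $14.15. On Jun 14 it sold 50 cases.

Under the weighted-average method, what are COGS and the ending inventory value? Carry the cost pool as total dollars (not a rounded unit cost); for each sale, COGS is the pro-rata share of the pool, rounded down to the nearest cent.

After Jun 1: 99 on hand, pool $1,247.40 (≈ $12.6000 each)
After Jun 3: 268 on hand, pool $3,520.45 (≈ $13.1360 each)
After Jun 7: 481 on hand, pool $6,672.85 (≈ $13.8729 each)
Jun 9, sell 254: 254/481 × $6,672.85 → $3,523.70
After Jun 12: 601 on hand, pool $8,441.25 (≈ $14.0453 each)
Jun 14, sell 50: 50/601 × $8,441.25 → $702.26
Total COGS = $3,523.70 + $702.26 = $4,225.96
Ending inventory (cost pool remaining) = $7,738.99
Check: goods available $11,964.95 = COGS $4,225.96 + ending $7,738.99

COGS = $4,225.96; ending inventory = $7,738.99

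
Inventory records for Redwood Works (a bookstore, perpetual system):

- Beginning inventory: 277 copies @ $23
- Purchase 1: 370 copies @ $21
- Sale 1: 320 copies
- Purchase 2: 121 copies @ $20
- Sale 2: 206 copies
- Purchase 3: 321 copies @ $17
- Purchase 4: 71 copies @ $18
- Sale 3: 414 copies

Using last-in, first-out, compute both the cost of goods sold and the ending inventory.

COGS = $18,236; ending inventory = $5,060

Sale 1 (320) [LIFO — newest first]: 320 @ $21 = $6,720
Sale 2 (206) [LIFO — newest first]: 121 @ $20 + 50 @ $21 + 35 @ $23 = $4,275
Sale 3 (414) [LIFO — newest first]: 71 @ $18 + 321 @ $17 + 22 @ $23 = $7,241
Total COGS = $6,720 + $4,275 + $7,241 = $18,236
Ending inventory: 220 @ $23 = $5,060
Check: goods available $23,296 = COGS $18,236 + ending $5,060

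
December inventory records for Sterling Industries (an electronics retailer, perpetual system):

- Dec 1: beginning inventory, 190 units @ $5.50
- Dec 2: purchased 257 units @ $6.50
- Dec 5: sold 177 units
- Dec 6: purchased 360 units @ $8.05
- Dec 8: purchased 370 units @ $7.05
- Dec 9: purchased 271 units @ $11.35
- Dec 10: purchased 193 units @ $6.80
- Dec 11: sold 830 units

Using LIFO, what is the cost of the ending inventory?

Dec 5, 177 sold [LIFO — newest first]: 177 @ $6.50 = $1,150.50
Dec 11, 830 sold [LIFO — newest first]: 193 @ $6.80 + 271 @ $11.35 + 366 @ $7.05 = $6,968.55
Total COGS = $1,150.50 + $6,968.55 = $8,119.05
Ending inventory: 190 @ $5.50 + 80 @ $6.50 + 360 @ $8.05 + 4 @ $7.05 = $4,491.20
Check: goods available $12,610.25 = COGS $8,119.05 + ending $4,491.20

Ending inventory = $4,491.20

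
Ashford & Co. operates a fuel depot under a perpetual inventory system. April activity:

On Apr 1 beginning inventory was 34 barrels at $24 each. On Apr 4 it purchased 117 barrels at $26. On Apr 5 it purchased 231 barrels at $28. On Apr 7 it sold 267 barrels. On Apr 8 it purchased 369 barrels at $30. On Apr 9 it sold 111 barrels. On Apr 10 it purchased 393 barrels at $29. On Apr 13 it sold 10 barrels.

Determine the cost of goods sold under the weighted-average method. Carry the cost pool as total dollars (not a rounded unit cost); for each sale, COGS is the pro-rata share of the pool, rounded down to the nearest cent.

After Apr 1: 34 on hand, pool $816.00 (≈ $24.0000 each)
After Apr 4: 151 on hand, pool $3,858.00 (≈ $25.5497 each)
After Apr 5: 382 on hand, pool $10,326.00 (≈ $27.0314 each)
Apr 7, sell 267: 267/382 × $10,326.00 → $7,217.38
After Apr 8: 484 on hand, pool $14,178.62 (≈ $29.2947 each)
Apr 9, sell 111: 111/484 × $14,178.62 → $3,251.70
After Apr 10: 766 on hand, pool $22,323.92 (≈ $29.1435 each)
Apr 13, sell 10: 10/766 × $22,323.92 → $291.43
Total COGS = $7,217.38 + $3,251.70 + $291.43 = $10,760.51
Ending inventory (cost pool remaining) = $22,032.49
Check: goods available $32,793.00 = COGS $10,760.51 + ending $22,032.49

COGS = $10,760.51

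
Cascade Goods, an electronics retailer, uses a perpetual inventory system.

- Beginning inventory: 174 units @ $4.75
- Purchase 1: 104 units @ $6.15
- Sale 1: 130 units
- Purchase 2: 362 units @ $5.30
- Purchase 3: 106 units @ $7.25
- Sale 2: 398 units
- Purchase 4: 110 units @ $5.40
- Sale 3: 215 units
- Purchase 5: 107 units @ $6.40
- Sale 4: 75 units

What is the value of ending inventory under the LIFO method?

Ending inventory = $741.55

Sale 1 (130) [LIFO — newest first]: 104 @ $6.15 + 26 @ $4.75 = $763.10
Sale 2 (398) [LIFO — newest first]: 106 @ $7.25 + 292 @ $5.30 = $2,316.10
Sale 3 (215) [LIFO — newest first]: 110 @ $5.40 + 70 @ $5.30 + 35 @ $4.75 = $1,131.25
Sale 4 (75) [LIFO — newest first]: 75 @ $6.40 = $480.00
Total COGS = $763.10 + $2,316.10 + $1,131.25 + $480.00 = $4,690.45
Ending inventory: 113 @ $4.75 + 32 @ $6.40 = $741.55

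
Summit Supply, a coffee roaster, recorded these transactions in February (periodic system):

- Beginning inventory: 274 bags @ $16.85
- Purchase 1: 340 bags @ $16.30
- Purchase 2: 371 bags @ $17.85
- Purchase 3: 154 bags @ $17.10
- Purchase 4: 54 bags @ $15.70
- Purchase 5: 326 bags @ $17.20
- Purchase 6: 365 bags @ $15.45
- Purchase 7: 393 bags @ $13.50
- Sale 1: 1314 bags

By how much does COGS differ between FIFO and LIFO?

FIFO COGS: 274 @ $16.85 + 340 @ $16.30 + 371 @ $17.85 + 154 @ $17.10 + 54 @ $15.70 + 121 @ $17.20 = $22,343.65
LIFO COGS: 393 @ $13.50 + 365 @ $15.45 + 326 @ $17.20 + 54 @ $15.70 + 154 @ $17.10 + 22 @ $17.85 = $20,425.85
Difference = |$22,343.65 − $20,425.85| = $1,917.80

$1,917.80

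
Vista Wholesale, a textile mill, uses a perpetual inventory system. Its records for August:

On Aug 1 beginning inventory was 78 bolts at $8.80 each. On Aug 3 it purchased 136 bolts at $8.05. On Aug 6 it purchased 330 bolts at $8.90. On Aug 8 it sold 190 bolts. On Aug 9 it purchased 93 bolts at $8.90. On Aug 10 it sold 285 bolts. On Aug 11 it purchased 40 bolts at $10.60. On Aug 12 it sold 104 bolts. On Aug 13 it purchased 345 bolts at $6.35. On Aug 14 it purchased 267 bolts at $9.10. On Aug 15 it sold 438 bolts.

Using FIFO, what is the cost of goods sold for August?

COGS = $8,128.90

Aug 8, 190 sold [FIFO — oldest first]: 78 @ $8.80 + 112 @ $8.05 = $1,588.00
Aug 10, 285 sold [FIFO — oldest first]: 24 @ $8.05 + 261 @ $8.90 = $2,516.10
Aug 12, 104 sold [FIFO — oldest first]: 69 @ $8.90 + 35 @ $8.90 = $925.60
Aug 15, 438 sold [FIFO — oldest first]: 58 @ $8.90 + 40 @ $10.60 + 340 @ $6.35 = $3,099.20
Total COGS = $1,588.00 + $2,516.10 + $925.60 + $3,099.20 = $8,128.90
Ending inventory: 5 @ $6.35 + 267 @ $9.10 = $2,461.45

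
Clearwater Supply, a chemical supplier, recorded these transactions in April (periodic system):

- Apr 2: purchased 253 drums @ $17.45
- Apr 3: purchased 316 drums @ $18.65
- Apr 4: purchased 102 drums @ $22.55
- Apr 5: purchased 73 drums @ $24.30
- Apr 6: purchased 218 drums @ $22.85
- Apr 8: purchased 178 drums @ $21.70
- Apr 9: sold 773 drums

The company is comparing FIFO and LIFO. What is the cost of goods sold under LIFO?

COGS = $16,685.20

FIFO COGS: 253 @ $17.45 + 316 @ $18.65 + 102 @ $22.55 + 73 @ $24.30 + 29 @ $22.85 = $15,044.90
LIFO COGS: 178 @ $21.70 + 218 @ $22.85 + 73 @ $24.30 + 102 @ $22.55 + 202 @ $18.65 = $16,685.20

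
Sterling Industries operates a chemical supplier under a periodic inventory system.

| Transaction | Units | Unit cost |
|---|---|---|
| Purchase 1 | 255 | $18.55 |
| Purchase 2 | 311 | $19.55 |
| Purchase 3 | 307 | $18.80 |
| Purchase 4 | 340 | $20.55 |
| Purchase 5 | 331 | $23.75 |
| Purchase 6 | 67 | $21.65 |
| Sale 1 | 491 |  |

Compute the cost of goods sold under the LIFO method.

Sale 1 (491) [LIFO — newest first]: 67 @ $21.65 + 331 @ $23.75 + 93 @ $20.55 = $11,222.95
Ending inventory: 255 @ $18.55 + 311 @ $19.55 + 307 @ $18.80 + 247 @ $20.55 = $21,657.75
Check: goods available $32,880.70 = COGS $11,222.95 + ending $21,657.75

COGS = $11,222.95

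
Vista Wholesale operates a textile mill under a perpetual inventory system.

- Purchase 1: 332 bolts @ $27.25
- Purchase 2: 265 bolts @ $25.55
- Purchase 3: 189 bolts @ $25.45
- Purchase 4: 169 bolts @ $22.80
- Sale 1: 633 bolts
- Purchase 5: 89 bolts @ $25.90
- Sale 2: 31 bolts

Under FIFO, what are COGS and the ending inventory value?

COGS = $17,522.90; ending inventory = $9,263.20

Sale 1 (633) [FIFO — oldest first]: 332 @ $27.25 + 265 @ $25.55 + 36 @ $25.45 = $16,733.95
Sale 2 (31) [FIFO — oldest first]: 31 @ $25.45 = $788.95
Total COGS = $16,733.95 + $788.95 = $17,522.90
Ending inventory: 122 @ $25.45 + 169 @ $22.80 + 89 @ $25.90 = $9,263.20
Check: goods available $26,786.10 = COGS $17,522.90 + ending $9,263.20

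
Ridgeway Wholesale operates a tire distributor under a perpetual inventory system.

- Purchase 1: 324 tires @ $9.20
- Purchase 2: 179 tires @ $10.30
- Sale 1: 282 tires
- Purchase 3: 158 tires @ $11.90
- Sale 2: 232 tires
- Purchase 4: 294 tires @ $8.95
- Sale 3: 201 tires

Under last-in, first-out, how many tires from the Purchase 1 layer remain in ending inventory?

Sale 1 (282) [LIFO — newest first]: 179 @ $10.30 + 103 @ $9.20 = $2,791.30
Sale 2 (232) [LIFO — newest first]: 158 @ $11.90 + 74 @ $9.20 = $2,561.00
Sale 3 (201) [LIFO — newest first]: 201 @ $8.95 = $1,798.95
Total COGS = $2,791.30 + $2,561.00 + $1,798.95 = $7,151.25
Ending inventory: 147 @ $9.20 + 93 @ $8.95 = $2,184.75

147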